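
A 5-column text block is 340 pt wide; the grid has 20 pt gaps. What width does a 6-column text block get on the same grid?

412 pt

Subtracting 4 gaps of 20 leaves 260 for 5 columns, so c = 52 pt.
Span of 6: 6·52 + 5·20 = 312 + 100 = 412 pt.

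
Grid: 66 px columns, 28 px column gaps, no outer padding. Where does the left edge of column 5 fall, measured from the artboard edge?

376 px

Before column 5: 4 columns + 4 column gaps.
Offset = 4·(66 + 28) = 4·94 = 376 px.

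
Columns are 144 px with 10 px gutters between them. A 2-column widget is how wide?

2-column span = 2·144 + 1·10 = 298 px.

298 px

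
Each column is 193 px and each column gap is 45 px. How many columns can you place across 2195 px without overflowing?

9 columns: 9·193 + 8·45 = 2097 px ≤ 2195.
10 columns: 2335 px > 2195. So 9.

9 columns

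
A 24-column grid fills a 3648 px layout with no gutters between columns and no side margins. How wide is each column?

3648 / 24 = 152 px per column.

152 px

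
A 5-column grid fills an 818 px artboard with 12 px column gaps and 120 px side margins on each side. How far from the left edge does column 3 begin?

Take off 240 px of margins, leaving 578 px.
Subtracting 4 column gaps of 12 leaves 530 for 5 columns, so c = 106 px.
Before column 3: the margin + 2 columns + 2 column gaps.
Offset = 120 + 2·(106 + 12) = 120 + 236 = 356 px.

356 px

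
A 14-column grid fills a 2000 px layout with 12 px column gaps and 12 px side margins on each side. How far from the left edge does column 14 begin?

1858 px

Subtract both margins: 2000 − 2·12 = 1976 px.
14c + 13·12 = 1976 → 14c = 1820 → c = 130 px.
Before column 14: the margin + 13 columns + 13 column gaps.
Offset = 12 + 13·(130 + 12) = 12 + 1846 = 1858 px.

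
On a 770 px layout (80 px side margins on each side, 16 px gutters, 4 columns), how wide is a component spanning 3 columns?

Take off 160 px of margins, leaving 610 px.
4c + 3·16 = 610 → 4c = 562 → c = 140.5 px.
3 columns plus 2 gutters: 421.5 + 32 = 453.5 px.

453.5 px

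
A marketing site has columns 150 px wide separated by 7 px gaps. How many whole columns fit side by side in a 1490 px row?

9 columns: 9·150 + 8·7 = 1406 px ≤ 1490.
10 columns: 1563 px > 1490. So 9.

9 columns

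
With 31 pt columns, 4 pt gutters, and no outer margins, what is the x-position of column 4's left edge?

Each column+gutter stride is 35 pt; with no margin, 3 of them is 105 pt.

105 pt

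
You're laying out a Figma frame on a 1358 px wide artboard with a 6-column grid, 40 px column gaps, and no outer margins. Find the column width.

193 px

Subtracting 5 column gaps of 40 leaves 1158 for 6 columns, so c = 193 px.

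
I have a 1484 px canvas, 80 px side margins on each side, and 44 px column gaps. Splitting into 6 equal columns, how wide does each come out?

184 px

Take off 160 px of margins, leaving 1324 px.
1324 − 5·44 = 1104; ÷6 gives c = 184 px.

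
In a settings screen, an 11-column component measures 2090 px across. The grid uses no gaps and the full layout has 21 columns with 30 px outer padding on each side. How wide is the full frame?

4050 px

2090 / 11 = 190 px per column.
Total width: 2·30 + 21·190 = 4050 px.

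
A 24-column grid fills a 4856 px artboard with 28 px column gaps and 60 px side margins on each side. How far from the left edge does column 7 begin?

Subtract both margins: 4856 − 2·60 = 4736 px.
Subtracting 23 column gaps of 28 leaves 4092 for 24 columns, so c = 170.5 px.
Column 7 starts at margin + 6·(column + gutter) = 60 + 6·198.5 = 1251 px.

1251 px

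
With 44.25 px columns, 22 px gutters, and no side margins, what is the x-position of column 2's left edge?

66.25 px

Before column 2: 1 column + 1 gutter.
Offset = 1·(44.25 + 22) = 1·66.25 = 66.25 px.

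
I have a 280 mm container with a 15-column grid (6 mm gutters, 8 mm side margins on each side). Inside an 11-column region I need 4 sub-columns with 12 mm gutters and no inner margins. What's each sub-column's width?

Outer content = 280 − 2·8 = 264 mm.
15 columns + 14 gutters: 15c + 14·6 = 264.
15c = 264 − 84 = 180, so c = 12 mm.
11-column span = 11·12 + 10·6 = 192 mm.
Subtracting 3 gutters of 12 leaves 156 for 4 columns, so d = 39 mm.

39 mm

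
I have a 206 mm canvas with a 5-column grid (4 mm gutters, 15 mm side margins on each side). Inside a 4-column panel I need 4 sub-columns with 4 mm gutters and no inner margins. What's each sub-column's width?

Subtract both margins: 206 − 2·15 = 176 mm.
Subtracting 4 gutters of 4 leaves 160 for 5 columns, so c = 32 mm.
4-column span = 4·32 + 3·4 = 140 mm.
4d + 3·4 = 140 → 4d = 128 → d = 32 mm.

32 mm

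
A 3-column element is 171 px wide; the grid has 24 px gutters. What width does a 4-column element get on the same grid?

236 px

171 − 2·24 = 123; ÷3 gives c = 41 px.
4 columns plus 3 gutters: 164 + 72 = 236 px.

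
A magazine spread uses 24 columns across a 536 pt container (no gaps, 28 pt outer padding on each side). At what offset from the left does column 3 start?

Subtract both margins: 536 − 2·28 = 480 pt.
480 / 24 = 20 pt per column.
Before column 3: the margin + 2 columns + 2 gaps.
Offset = 28 + 2·(20 + 0) = 28 + 40 = 68 pt.

68 pt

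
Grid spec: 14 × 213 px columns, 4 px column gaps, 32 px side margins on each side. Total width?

Total width: 2·32 + 14·213 + 13·4 = 3098 px.

3098 px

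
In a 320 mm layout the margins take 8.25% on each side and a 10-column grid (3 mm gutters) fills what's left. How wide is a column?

Margins: 8.25% × 320 = 26.4 mm each, so content = 320 − 52.8 = 267.2 mm.
267.2 − 9·3 = 240.2; ÷10 gives c = 24.02 mm.

24.02 mm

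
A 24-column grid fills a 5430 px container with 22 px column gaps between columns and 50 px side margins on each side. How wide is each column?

Subtract both margins: 5430 − 2·50 = 5330 px.
Subtracting 23 column gaps of 22 leaves 4824 for 24 columns, so c = 201 px.

201 px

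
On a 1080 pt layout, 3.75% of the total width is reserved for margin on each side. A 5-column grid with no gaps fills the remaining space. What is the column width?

199.8 pt

Margins: 3.75% × 1080 = 40.5 pt each, so content = 1080 − 81 = 999 pt.
5c = 999 → c = 199.8 pt.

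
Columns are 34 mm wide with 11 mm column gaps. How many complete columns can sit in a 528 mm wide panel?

k columns need k·34 + (k−1)·11 = k·45 − 11.
k·45 − 11 ≤ 528 → k ≤ 539 / 45 ≈ 11.98, so k = 11.

11 columns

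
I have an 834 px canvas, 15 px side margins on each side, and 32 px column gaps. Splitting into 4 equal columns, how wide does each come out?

177 px

Subtract both margins: 834 − 2·15 = 804 px.
Subtracting 3 column gaps of 32 leaves 708 for 4 columns, so c = 177 px.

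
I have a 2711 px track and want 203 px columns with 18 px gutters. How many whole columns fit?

12 columns

Each extra column adds 203 + 18 = 221 px.
(2711 + 18) / 221 = 12.35, so 12 columns fit.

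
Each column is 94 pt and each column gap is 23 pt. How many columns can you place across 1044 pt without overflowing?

9 columns

Each extra column adds 94 + 23 = 117 pt.
(1044 + 23) / 117 = 9.12, so 9 columns fit.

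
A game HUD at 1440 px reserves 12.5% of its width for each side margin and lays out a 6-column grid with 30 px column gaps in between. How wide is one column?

Each margin = 12.5% of 1440 = 180 px; content = 1440 − 2·180 = 1080 px.
1080 − 5·30 = 930; ÷6 gives c = 155 px.

155 px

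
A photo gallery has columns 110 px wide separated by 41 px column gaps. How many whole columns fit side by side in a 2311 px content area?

Each extra column adds 110 + 41 = 151 px.
(2311 + 41) / 151 = 15.58, so 15 columns fit.

15 columns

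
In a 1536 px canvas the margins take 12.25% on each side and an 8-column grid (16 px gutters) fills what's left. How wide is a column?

130.96 px

Each margin = 12.25% of 1536 = 188.16 px; content = 1536 − 2·188.16 = 1159.68 px.
8c + 7·16 = 1159.68 → 8c = 1047.68 → c = 130.96 px.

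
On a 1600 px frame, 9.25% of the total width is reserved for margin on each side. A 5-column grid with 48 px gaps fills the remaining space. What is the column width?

Margins: 9.25% × 1600 = 148 px each, so content = 1600 − 296 = 1304 px.
5 columns + 4 gaps: 5c + 4·48 = 1304.
5c = 1304 − 192 = 1112, so c = 222.4 px.

222.4 px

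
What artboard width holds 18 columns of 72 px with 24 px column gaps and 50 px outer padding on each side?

Adding margins, columns and gutters: 100 + 1296 + 408 = 1804 px.

1804 px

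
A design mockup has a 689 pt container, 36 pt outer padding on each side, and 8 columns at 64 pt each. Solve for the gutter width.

15 pt

Take off 72 pt of margins, leaving 617 pt.
8 columns take 8·64 = 512 pt; remaining 105 splits into 7 gutters.
g = 105 / 7 = 15 pt.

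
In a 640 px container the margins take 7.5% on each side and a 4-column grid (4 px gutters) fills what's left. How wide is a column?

Margins: 7.5% × 640 = 48 px each, so content = 640 − 96 = 544 px.
4c + 3·4 = 544 → 4c = 532 → c = 133 px.

133 px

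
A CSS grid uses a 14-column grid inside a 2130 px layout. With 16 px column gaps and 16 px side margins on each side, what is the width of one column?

Content width = 2130 − 2·16 = 2098 px.
2098 − 13·16 = 1890; ÷14 gives c = 135 px.

135 px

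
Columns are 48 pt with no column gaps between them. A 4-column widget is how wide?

192 pt

With no column gaps, 4 columns span 4·48 = 192 pt.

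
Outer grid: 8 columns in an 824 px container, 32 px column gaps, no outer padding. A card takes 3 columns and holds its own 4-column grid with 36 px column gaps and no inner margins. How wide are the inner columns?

8c + 7·32 = 824 → 8c = 600 → c = 75 px.
3 columns plus 2 column gaps: 225 + 64 = 289 px.
Subtracting 3 column gaps of 36 leaves 181 for 4 columns, so d = 45.25 px.

45.25 px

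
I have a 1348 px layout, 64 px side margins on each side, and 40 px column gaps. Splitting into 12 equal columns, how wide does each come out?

Content width = 1348 − 2·64 = 1220 px.
12c + 11·40 = 1220 → 12c = 780 → c = 65 px.

65 px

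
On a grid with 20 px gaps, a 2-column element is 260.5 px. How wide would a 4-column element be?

541 px

Subtracting 1 gap of 20 leaves 240.5 for 2 columns, so c = 120.25 px.
4 columns plus 3 gaps: 481 + 60 = 541 px.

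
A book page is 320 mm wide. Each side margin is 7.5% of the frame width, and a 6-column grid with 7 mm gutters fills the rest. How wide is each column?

Margins: 7.5% × 320 = 24 mm each, so content = 320 − 48 = 272 mm.
Subtracting 5 gutters of 7 leaves 237 for 6 columns, so c = 39.5 mm.

39.5 mm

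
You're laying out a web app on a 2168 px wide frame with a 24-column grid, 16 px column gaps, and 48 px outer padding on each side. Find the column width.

71 px

Subtract both margins: 2168 − 2·48 = 2072 px.
2072 − 23·16 = 1704; ÷24 gives c = 71 px.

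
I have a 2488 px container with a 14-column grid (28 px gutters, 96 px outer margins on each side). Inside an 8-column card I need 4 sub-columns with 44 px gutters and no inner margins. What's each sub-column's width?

Inside the margins: 2488 − 192 = 2296 px.
14c + 13·28 = 2296 → 14c = 1932 → c = 138 px.
8 columns plus 7 gutters: 1104 + 196 = 1300 px.
1300 − 3·44 = 1168; ÷4 gives d = 292 px.

292 px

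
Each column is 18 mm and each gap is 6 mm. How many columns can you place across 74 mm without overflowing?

3 columns

3 columns: 3·18 + 2·6 = 66 mm ≤ 74.
4 columns: 90 mm > 74. So 3.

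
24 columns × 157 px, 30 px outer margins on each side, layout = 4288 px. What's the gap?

20 px

Subtract both margins: 4288 − 2·30 = 4228 px.
Columns use 3768 px, leaving 460 px across 23 gaps = 20 px each.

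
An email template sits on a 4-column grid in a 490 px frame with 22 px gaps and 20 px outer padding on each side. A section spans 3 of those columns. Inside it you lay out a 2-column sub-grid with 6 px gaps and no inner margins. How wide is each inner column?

163 px

Inside the margins: 490 − 40 = 450 px.
4c + 3·22 = 450 → 4c = 384 → c = 96 px.
3 columns plus 2 gaps: 288 + 44 = 332 px.
2 columns + 1 gap: 2d + 1·6 = 332.
2d = 332 − 6 = 326, so d = 163 px.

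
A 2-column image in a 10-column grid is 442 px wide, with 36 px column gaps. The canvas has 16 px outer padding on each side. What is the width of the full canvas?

2386 px

442 − 1·36 = 406; ÷2 gives c = 203 px.
Adding margins, columns and gutters: 32 + 2030 + 324 = 2386 px.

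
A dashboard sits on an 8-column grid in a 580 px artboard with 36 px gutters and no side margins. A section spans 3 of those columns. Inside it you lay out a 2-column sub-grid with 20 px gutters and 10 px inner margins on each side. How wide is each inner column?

77.5 px

Subtracting 7 gutters of 36 leaves 328 for 8 columns, so c = 41 px.
3-column span = 3·41 + 2·36 = 195 px.
Inner content = 195 − 2·10 = 175 px.
2 columns + 1 gutter: 2d + 1·20 = 175.
2d = 175 − 20 = 155, so d = 77.5 px.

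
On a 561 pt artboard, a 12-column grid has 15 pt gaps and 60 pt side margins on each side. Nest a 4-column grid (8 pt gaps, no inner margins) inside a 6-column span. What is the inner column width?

Outer content = 561 − 2·60 = 441 pt.
441 − 11·15 = 276; ÷12 gives c = 23 pt.
6-column span = 6·23 + 5·15 = 213 pt.
4d + 3·8 = 213 → 4d = 189 → d = 47.25 pt.

47.25 pt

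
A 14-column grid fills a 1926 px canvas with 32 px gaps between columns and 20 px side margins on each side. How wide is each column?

105 px

Inside the margins: 1926 − 40 = 1886 px.
1886 − 13·32 = 1470; ÷14 gives c = 105 px.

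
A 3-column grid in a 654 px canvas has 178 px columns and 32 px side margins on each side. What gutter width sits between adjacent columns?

28 px

Subtract both margins: 654 − 2·32 = 590 px.
3·178 + 2g = 590 → 2g = 56 → g = 28 px.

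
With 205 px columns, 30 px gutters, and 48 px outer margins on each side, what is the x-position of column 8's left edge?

Each column+gutter stride is 235 px; 7 of them past the 48 px margin is 48 + 1645 = 1693 px.

1693 px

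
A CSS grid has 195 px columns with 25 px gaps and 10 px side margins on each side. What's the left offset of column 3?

450 px

Before column 3: the margin + 2 columns + 2 gaps.
Offset = 10 + 2·(195 + 25) = 10 + 440 = 450 px.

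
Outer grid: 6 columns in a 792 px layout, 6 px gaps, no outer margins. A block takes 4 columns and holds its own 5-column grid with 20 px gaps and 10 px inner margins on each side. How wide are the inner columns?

6c + 5·6 = 792 → 6c = 762 → c = 127 px.
Span of 4: 4·127 + 3·6 = 508 + 18 = 526 px.
Inner content = 526 − 2·10 = 506 px.
5d + 4·20 = 506 → 5d = 426 → d = 85.2 px.

85.2 px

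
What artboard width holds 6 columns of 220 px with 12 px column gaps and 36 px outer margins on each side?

1452 px

Artboard = 2·36 + 6·220 + 5·12 = 72 + 1320 + 60 = 1452 px.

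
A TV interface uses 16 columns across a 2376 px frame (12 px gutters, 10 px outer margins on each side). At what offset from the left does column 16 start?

Inside the margins: 2376 − 20 = 2356 px.
2356 − 15·12 = 2176; ÷16 gives c = 136 px.
Before column 16: the margin + 15 columns + 15 gutters.
Offset = 10 + 15·(136 + 12) = 10 + 2220 = 2230 px.

2230 px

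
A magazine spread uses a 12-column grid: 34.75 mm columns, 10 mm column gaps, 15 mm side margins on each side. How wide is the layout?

Adding margins, columns and gutters: 30 + 417 + 110 = 557 mm.

557 mm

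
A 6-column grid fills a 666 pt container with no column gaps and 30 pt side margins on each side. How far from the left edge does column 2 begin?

131 pt

Content = 666 − 2·30 = 606 pt.
606 / 6 = 101 pt per column.
Before column 2: the margin + 1 column + 1 column gap.
Offset = 30 + 1·(101 + 0) = 30 + 101 = 131 pt.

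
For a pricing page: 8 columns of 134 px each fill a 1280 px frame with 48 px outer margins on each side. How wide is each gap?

Content width = 1280 − 2·48 = 1184 px.
Columns use 1072 px, leaving 112 px across 7 gaps = 16 px each.

16 px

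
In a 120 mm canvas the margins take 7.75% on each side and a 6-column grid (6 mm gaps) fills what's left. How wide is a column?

11.9 mm

120 × (1 − 2·7.75%) = 120 × 84.5% = 101.4 mm for the columns.
101.4 − 5·6 = 71.4; ÷6 gives c = 11.9 mm.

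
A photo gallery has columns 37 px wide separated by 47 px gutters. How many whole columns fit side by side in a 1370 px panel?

16 columns: 16·37 + 15·47 = 1297 px ≤ 1370.
17 columns: 1381 px > 1370. So 16.

16 columns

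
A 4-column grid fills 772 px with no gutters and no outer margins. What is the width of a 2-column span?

386 px

772 / 4 = 193 px per column.
2-column span = 2·193 = 386 px.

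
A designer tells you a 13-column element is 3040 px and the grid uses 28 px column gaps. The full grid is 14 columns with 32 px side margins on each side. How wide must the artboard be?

3340 px

3040 − 12·28 = 2704; ÷13 gives c = 208 px.
Adding margins, columns and gutters: 64 + 2912 + 364 = 3340 px.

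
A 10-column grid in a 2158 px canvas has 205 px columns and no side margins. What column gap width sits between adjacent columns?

10·205 + 9g = 2158 → 9g = 108 → g = 12 px.

12 px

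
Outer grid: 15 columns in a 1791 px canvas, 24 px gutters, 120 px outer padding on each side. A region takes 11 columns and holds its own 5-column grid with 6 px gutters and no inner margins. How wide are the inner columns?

Outer content = 1791 − 2·120 = 1551 px.
15 columns + 14 gutters: 15c + 14·24 = 1551.
15c = 1551 − 336 = 1215, so c = 81 px.
Span of 11: 11·81 + 10·24 = 891 + 240 = 1131 px.
5 columns + 4 gutters: 5d + 4·6 = 1131.
5d = 1131 − 24 = 1107, so d = 221.4 px.

221.4 px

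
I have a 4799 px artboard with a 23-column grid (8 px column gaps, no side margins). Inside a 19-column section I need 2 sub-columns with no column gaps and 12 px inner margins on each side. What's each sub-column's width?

23 columns + 22 column gaps: 23c + 22·8 = 4799.
23c = 4799 − 176 = 4623, so c = 201 px.
19-column span = 19·201 + 18·8 = 3963 px.
Inner content = 3963 − 2·12 = 3939 px.
With no column gaps, each column is 3939/2 = 1969.5 px.

1969.5 px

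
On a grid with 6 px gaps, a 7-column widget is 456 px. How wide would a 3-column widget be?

Subtracting 6 gaps of 6 leaves 420 for 7 columns, so c = 60 px.
3-column span = 3·60 + 2·6 = 192 px.

192 px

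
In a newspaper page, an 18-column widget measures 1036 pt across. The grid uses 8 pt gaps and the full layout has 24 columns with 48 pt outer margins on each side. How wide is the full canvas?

1480 pt

18 columns + 17 gaps: 18c + 17·8 = 1036.
18c = 1036 − 136 = 900, so c = 50 pt.
Adding margins, columns and gutters: 96 + 1200 + 184 = 1480 pt.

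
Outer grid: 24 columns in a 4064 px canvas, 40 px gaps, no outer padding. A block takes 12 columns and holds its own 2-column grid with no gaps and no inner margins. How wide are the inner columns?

1006 px

24c + 23·40 = 4064 → 24c = 3144 → c = 131 px.
Span of 12: 12·131 + 11·40 = 1572 + 440 = 2012 px.
With no gaps, each column is 2012/2 = 1006 px.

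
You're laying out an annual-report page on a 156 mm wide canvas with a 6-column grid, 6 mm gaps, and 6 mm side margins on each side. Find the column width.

Subtract both margins: 156 − 2·6 = 144 mm.
6 columns + 5 gaps: 6c + 5·6 = 144.
6c = 144 − 30 = 114, so c = 19 mm.

19 mm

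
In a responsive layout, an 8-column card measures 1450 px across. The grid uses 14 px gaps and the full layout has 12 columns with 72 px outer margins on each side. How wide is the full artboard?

Subtracting 7 gaps of 14 leaves 1352 for 8 columns, so c = 169 px.
Artboard = 2·72 + 12·169 + 11·14 = 144 + 2028 + 154 = 2326 px.

2326 px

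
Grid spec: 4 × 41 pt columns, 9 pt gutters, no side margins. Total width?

Total width: 4·41 + 3·9 = 191 pt.

191 pt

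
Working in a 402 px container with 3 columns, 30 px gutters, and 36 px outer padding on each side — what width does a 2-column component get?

Take off 72 px of margins, leaving 330 px.
330 − 2·30 = 270; ÷3 gives c = 90 px.
Span of 2: 2·90 + 1·30 = 180 + 30 = 210 px.

210 px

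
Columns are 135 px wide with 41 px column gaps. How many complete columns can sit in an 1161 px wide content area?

6 columns

k columns need k·135 + (k−1)·41 = k·176 − 41.
k·176 − 41 ≤ 1161 → k ≤ 1202 / 176 ≈ 6.83, so k = 6.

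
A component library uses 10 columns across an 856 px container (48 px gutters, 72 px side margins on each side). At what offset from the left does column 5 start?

376 px

Inside the margins: 856 − 144 = 712 px.
10c + 9·48 = 712 → 10c = 280 → c = 28 px.
Each column+gutter stride is 76 px; 4 of them past the 72 px margin is 72 + 304 = 376 px.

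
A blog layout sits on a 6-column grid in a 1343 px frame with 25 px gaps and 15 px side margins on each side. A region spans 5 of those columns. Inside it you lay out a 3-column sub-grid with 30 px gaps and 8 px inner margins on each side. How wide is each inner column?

338 px

Take off 30 px of margins, leaving 1313 px.
1313 − 5·25 = 1188; ÷6 gives c = 198 px.
5 columns plus 4 gaps: 990 + 100 = 1090 px.
Inner content = 1090 − 2·8 = 1074 px.
Subtracting 2 gaps of 30 leaves 1014 for 3 columns, so d = 338 px.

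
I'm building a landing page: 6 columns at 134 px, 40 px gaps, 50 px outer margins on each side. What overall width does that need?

1104 px

Adding margins, columns and gutters: 100 + 804 + 200 = 1104 px.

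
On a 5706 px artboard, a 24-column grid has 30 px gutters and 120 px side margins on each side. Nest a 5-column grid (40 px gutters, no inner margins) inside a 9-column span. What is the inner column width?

Take off 240 px of margins, leaving 5466 px.
5466 − 23·30 = 4776; ÷24 gives c = 199 px.
9-column span = 9·199 + 8·30 = 2031 px.
2031 − 4·40 = 1871; ÷5 gives d = 374.2 px.

374.2 px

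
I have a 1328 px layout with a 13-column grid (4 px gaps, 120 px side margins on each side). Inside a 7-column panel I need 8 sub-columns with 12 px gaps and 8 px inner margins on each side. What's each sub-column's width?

Take off 240 px of margins, leaving 1088 px.
13 columns + 12 gaps: 13c + 12·4 = 1088.
13c = 1088 − 48 = 1040, so c = 80 px.
Span of 7: 7·80 + 6·4 = 560 + 24 = 584 px.
Inner content = 584 − 2·8 = 568 px.
Subtracting 7 gaps of 12 leaves 484 for 8 columns, so d = 60.5 px.

60.5 px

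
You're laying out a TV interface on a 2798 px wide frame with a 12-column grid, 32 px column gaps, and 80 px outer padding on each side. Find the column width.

Subtract both margins: 2798 − 2·80 = 2638 px.
2638 − 11·32 = 2286; ÷12 gives c = 190.5 px.

190.5 px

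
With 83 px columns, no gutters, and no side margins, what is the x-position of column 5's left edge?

Before column 5: 4 columns + 4 gutters.
Offset = 4·(83 + 0) = 4·83 = 332 px.

332 px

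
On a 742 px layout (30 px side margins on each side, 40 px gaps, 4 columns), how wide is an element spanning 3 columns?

501.5 px

Content width = 742 − 2·30 = 682 px.
Subtracting 3 gaps of 40 leaves 562 for 4 columns, so c = 140.5 px.
Span of 3: 3·140.5 + 2·40 = 421.5 + 80 = 501.5 px.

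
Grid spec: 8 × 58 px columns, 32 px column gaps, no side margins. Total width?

688 px

Total width: 8·58 + 7·32 = 688 px.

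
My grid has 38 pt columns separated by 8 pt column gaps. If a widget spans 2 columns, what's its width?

84 pt

2 columns plus 1 column gap: 76 + 8 = 84 pt.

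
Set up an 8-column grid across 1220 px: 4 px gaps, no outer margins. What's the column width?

149 px

Subtracting 7 gaps of 4 leaves 1192 for 8 columns, so c = 149 px.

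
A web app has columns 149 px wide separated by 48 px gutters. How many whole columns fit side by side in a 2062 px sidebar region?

10 columns

Each extra column adds 149 + 48 = 197 px.
(2062 + 48) / 197 = 10.71, so 10 columns fit.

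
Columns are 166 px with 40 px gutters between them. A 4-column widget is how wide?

784 px

Span of 4: 4·166 + 3·40 = 664 + 120 = 784 px.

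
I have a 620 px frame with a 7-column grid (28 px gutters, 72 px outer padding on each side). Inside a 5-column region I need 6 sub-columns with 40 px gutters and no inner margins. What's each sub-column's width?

Subtract both margins: 620 − 2·72 = 476 px.
476 − 6·28 = 308; ÷7 gives c = 44 px.
5-column span = 5·44 + 4·28 = 332 px.
332 − 5·40 = 132; ÷6 gives d = 22 px.

22 px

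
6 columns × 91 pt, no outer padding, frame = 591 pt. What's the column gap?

9 pt

6·91 + 5g = 591 → 5g = 45 → g = 9 pt.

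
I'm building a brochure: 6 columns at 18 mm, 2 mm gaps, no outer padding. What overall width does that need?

118 mm

Summing: 108 + 10 = 118 mm.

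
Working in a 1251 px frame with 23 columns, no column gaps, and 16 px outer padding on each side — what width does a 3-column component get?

159 px

Content width = 1251 − 2·16 = 1219 px.
With no column gaps, each column is 1219/23 = 53 px.
With no column gaps, 3 columns span 3·53 = 159 px.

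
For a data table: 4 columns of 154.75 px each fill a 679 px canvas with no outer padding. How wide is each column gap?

20 px

Columns use 619 px, leaving 60 px across 3 column gaps = 20 px each.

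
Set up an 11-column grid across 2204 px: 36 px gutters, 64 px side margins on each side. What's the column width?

156 px

Take off 128 px of margins, leaving 2076 px.
2076 − 10·36 = 1716; ÷11 gives c = 156 px.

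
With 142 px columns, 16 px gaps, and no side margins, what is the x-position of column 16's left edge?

Before column 16: 15 columns + 15 gaps.
Offset = 15·(142 + 16) = 15·158 = 2370 px.

2370 px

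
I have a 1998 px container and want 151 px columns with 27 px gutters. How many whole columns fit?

Each extra column adds 151 + 27 = 178 px.
(1998 + 27) / 178 = 11.38, so 11 columns fit.

11 columns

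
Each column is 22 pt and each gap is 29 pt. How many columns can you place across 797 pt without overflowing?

16 columns

16 columns: 16·22 + 15·29 = 787 pt ≤ 797.
17 columns: 838 pt > 797. So 16.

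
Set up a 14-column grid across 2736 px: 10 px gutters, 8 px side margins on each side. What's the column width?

185 px

Content width = 2736 − 2·8 = 2720 px.
Subtracting 13 gutters of 10 leaves 2590 for 14 columns, so c = 185 px.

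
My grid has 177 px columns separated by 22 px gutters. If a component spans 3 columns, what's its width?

Span of 3: 3·177 + 2·22 = 531 + 44 = 575 px.

575 px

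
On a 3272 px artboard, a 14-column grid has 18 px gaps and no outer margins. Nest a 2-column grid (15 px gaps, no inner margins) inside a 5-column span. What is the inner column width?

571 px

Subtracting 13 gaps of 18 leaves 3038 for 14 columns, so c = 217 px.
5-column span = 5·217 + 4·18 = 1157 px.
2 columns + 1 gap: 2d + 1·15 = 1157.
2d = 1157 − 15 = 1142, so d = 571 px.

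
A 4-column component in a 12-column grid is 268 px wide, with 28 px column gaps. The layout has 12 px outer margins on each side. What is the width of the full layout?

4 columns + 3 column gaps: 4c + 3·28 = 268.
4c = 268 − 84 = 184, so c = 46 px.
Layout = 2·12 + 12·46 + 11·28 = 24 + 552 + 308 = 884 px.

884 px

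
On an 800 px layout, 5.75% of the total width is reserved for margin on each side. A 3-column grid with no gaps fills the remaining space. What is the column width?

236 px

Each margin = 5.75% of 800 = 46 px; content = 800 − 2·46 = 708 px.
With no gaps, each column is 708/3 = 236 px.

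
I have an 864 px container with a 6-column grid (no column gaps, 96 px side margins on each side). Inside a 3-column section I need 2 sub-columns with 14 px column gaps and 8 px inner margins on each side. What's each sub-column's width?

Take off 192 px of margins, leaving 672 px.
6c = 672 → c = 112 px.
With no column gaps, 3 columns span 3·112 = 336 px.
Inner content = 336 − 2·8 = 320 px.
2d + 1·14 = 320 → 2d = 306 → d = 153 px.

153 px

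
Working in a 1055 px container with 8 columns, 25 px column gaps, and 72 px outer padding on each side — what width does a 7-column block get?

794 px

Take off 144 px of margins, leaving 911 px.
Subtracting 7 column gaps of 25 leaves 736 for 8 columns, so c = 92 px.
7-column span = 7·92 + 6·25 = 794 px.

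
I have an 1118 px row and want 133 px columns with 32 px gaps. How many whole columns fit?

6 columns

k columns need k·133 + (k−1)·32 = k·165 − 32.
k·165 − 32 ≤ 1118 → k ≤ 1150 / 165 ≈ 6.97, so k = 6.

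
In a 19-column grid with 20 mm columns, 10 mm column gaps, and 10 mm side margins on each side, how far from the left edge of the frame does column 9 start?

Column 9 starts at margin + 8·(column + gutter) = 10 + 8·30 = 250 mm.

250 mm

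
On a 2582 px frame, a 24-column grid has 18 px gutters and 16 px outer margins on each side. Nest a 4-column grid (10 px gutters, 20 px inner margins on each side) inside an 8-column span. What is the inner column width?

Subtract both margins: 2582 − 2·16 = 2550 px.
Subtracting 23 gutters of 18 leaves 2136 for 24 columns, so c = 89 px.
8-column span = 8·89 + 7·18 = 838 px.
Inner content = 838 − 2·20 = 798 px.
4 columns + 3 gutters: 4d + 3·10 = 798.
4d = 798 − 30 = 768, so d = 192 px.

192 px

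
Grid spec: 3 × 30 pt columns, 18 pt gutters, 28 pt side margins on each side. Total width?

Adding margins, columns and gutters: 56 + 90 + 36 = 182 pt.

182 pt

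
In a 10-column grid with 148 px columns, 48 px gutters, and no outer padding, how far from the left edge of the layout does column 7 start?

1176 px

Each column+gutter stride is 196 px; with no margin, 6 of them is 1176 px.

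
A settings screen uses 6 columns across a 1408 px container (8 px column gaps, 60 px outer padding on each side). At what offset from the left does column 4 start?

708 px

Content = 1408 − 2·60 = 1288 px.
Subtracting 5 column gaps of 8 leaves 1248 for 6 columns, so c = 208 px.
Each column+gutter stride is 216 px; 3 of them past the 60 px margin is 60 + 648 = 708 px.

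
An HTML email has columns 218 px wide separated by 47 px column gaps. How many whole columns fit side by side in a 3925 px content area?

k columns need k·218 + (k−1)·47 = k·265 − 47.
k·265 − 47 ≤ 3925 → k ≤ 3972 / 265 ≈ 14.99, so k = 14.

14 columns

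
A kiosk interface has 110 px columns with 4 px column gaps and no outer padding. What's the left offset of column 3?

228 px

Each column+gutter stride is 114 px; with no margin, 2 of them is 228 px.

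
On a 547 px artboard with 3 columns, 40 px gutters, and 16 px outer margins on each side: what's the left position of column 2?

201 px

Subtract both margins: 547 − 2·16 = 515 px.
3c + 2·40 = 515 → 3c = 435 → c = 145 px.
Column 2 starts at margin + 1·(column + gutter) = 16 + 1·185 = 201 px.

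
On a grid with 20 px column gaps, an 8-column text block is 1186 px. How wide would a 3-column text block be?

8c + 7·20 = 1186 → 8c = 1046 → c = 130.75 px.
3-column span = 3·130.75 + 2·20 = 432.25 px.

432.25 px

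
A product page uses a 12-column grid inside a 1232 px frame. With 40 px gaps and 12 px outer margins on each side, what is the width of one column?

Inside the margins: 1232 − 24 = 1208 px.
Subtracting 11 gaps of 40 leaves 768 for 12 columns, so c = 64 px.

64 px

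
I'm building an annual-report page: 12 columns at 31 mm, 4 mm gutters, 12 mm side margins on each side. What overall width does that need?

Layout = 2·12 + 12·31 + 11·4 = 24 + 372 + 44 = 440 mm.

440 mm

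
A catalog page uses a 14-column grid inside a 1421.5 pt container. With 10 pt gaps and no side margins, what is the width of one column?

1421.5 − 13·10 = 1291.5; ÷14 gives c = 92.25 pt.

92.25 pt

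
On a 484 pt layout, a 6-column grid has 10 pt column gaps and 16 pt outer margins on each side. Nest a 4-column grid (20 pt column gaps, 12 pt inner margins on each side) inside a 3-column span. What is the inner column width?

34.25 pt

Subtract both margins: 484 − 2·16 = 452 pt.
Subtracting 5 column gaps of 10 leaves 402 for 6 columns, so c = 67 pt.
3 columns plus 2 column gaps: 201 + 20 = 221 pt.
Inner content = 221 − 2·12 = 197 pt.
197 − 3·20 = 137; ÷4 gives d = 34.25 pt.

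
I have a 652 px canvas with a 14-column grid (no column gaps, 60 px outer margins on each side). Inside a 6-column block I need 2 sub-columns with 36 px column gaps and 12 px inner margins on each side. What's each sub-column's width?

84 px

Subtract both margins: 652 − 2·60 = 532 px.
14c = 532 → c = 38 px.
6-column span = 6·38 = 228 px.
Inner content = 228 − 2·12 = 204 px.
2 columns + 1 column gap: 2d + 1·36 = 204.
2d = 204 − 36 = 168, so d = 84 px.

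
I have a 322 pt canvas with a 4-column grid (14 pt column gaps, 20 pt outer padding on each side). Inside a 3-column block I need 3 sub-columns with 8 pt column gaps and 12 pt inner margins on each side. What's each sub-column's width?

Inside the margins: 322 − 40 = 282 pt.
4 columns + 3 column gaps: 4c + 3·14 = 282.
4c = 282 − 42 = 240, so c = 60 pt.
3 columns plus 2 column gaps: 180 + 28 = 208 pt.
Inner content = 208 − 2·12 = 184 pt.
Subtracting 2 column gaps of 8 leaves 168 for 3 columns, so d = 56 pt.

56 pt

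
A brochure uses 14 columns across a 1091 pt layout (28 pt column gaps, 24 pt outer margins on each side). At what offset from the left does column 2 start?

100.5 pt

Inside the margins: 1091 − 48 = 1043 pt.
14 columns + 13 column gaps: 14c + 13·28 = 1043.
14c = 1043 − 364 = 679, so c = 48.5 pt.
Column 2 starts at margin + 1·(column + gutter) = 24 + 1·76.5 = 100.5 pt.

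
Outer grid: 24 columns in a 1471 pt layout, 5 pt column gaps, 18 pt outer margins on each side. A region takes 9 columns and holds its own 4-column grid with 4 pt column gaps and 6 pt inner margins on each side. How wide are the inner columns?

Subtract both margins: 1471 − 2·18 = 1435 pt.
Subtracting 23 column gaps of 5 leaves 1320 for 24 columns, so c = 55 pt.
Span of 9: 9·55 + 8·5 = 495 + 40 = 535 pt.
Inner content = 535 − 2·6 = 523 pt.
523 − 3·4 = 511; ÷4 gives d = 127.75 pt.

127.75 pt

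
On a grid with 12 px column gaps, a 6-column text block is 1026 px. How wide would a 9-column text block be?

1026 − 5·12 = 966; ÷6 gives c = 161 px.
Span of 9: 9·161 + 8·12 = 1449 + 96 = 1545 px.

1545 px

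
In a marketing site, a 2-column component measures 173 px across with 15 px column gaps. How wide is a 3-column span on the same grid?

2 columns + 1 column gap: 2c + 1·15 = 173.
2c = 173 − 15 = 158, so c = 79 px.
3 columns plus 2 column gaps: 237 + 30 = 267 px.

267 px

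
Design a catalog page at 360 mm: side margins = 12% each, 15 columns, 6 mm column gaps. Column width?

Margins: 12% × 360 = 43.2 mm each, so content = 360 − 86.4 = 273.6 mm.
273.6 − 14·6 = 189.6; ÷15 gives c = 12.64 mm.

12.64 mm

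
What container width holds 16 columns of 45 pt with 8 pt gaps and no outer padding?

Total width: 16·45 + 15·8 = 840 pt.

840 pt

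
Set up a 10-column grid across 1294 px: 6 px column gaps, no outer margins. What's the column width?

1294 − 9·6 = 1240; ÷10 gives c = 124 px.

124 px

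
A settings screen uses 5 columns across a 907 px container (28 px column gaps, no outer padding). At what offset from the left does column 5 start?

748 px

Subtracting 4 column gaps of 28 leaves 795 for 5 columns, so c = 159 px.
Before column 5: 4 columns + 4 column gaps.
Offset = 4·(159 + 28) = 4·187 = 748 px.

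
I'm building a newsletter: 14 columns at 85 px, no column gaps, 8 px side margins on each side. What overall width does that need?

1206 px

Layout = 2·8 + 14·85 = 16 + 1190 = 1206 px.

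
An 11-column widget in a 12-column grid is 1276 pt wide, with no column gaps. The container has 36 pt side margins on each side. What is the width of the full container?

With no column gaps, each column is 1276/11 = 116 pt.
Total width: 2·36 + 12·116 = 1464 pt.

1464 pt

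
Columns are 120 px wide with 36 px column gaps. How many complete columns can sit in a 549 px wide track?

3 columns: 3·120 + 2·36 = 432 px ≤ 549.
4 columns: 588 px > 549. So 3.

3 columns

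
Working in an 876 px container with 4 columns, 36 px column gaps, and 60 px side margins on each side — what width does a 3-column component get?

558 px

Content width = 876 − 2·60 = 756 px.
Subtracting 3 column gaps of 36 leaves 648 for 4 columns, so c = 162 px.
Span of 3: 3·162 + 2·36 = 486 + 72 = 558 px.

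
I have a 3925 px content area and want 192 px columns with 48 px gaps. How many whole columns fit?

16 columns

k columns need k·192 + (k−1)·48 = k·240 − 48.
k·240 − 48 ≤ 3925 → k ≤ 3973 / 240 ≈ 16.55, so k = 16.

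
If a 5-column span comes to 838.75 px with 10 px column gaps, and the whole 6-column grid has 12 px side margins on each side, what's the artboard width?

1032.5 px

838.75 − 4·10 = 798.75; ÷5 gives c = 159.75 px.
Adding margins, columns and gutters: 24 + 958.5 + 50 = 1032.5 px.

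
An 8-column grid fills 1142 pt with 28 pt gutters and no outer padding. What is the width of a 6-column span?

849.5 pt

1142 − 7·28 = 946; ÷8 gives c = 118.25 pt.
Span of 6: 6·118.25 + 5·28 = 709.5 + 140 = 849.5 pt.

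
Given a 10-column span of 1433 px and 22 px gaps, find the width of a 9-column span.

10 columns + 9 gaps: 10c + 9·22 = 1433.
10c = 1433 − 198 = 1235, so c = 123.5 px.
9-column span = 9·123.5 + 8·22 = 1287.5 px.

1287.5 px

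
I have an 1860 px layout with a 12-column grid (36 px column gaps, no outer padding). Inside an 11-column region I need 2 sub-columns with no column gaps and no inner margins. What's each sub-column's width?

851 px

12 columns + 11 column gaps: 12c + 11·36 = 1860.
12c = 1860 − 396 = 1464, so c = 122 px.
11-column span = 11·122 + 10·36 = 1702 px.
1702 / 2 = 851 px per column.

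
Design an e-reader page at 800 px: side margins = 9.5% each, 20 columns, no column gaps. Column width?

32.4 px

Each margin = 9.5% of 800 = 76 px; content = 800 − 2·76 = 648 px.
648 / 20 = 32.4 px per column.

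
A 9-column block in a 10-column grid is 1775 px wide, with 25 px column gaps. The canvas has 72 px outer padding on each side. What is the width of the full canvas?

9c + 8·25 = 1775 → 9c = 1575 → c = 175 px.
Total width: 2·72 + 10·175 + 9·25 = 2119 px.

2119 px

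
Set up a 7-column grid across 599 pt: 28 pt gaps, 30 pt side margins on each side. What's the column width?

Inside the margins: 599 − 60 = 539 pt.
539 − 6·28 = 371; ÷7 gives c = 53 pt.

53 pt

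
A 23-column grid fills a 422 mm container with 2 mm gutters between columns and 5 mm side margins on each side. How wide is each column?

16 mm

Take off 10 mm of margins, leaving 412 mm.
412 − 22·2 = 368; ÷23 gives c = 16 mm.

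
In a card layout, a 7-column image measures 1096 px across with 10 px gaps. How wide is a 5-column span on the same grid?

7 columns + 6 gaps: 7c + 6·10 = 1096.
7c = 1096 − 60 = 1036, so c = 148 px.
5-column span = 5·148 + 4·10 = 780 px.

780 px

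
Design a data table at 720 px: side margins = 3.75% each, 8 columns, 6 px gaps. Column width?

Margins: 3.75% × 720 = 27 px each, so content = 720 − 54 = 666 px.
666 − 7·6 = 624; ÷8 gives c = 78 px.

78 px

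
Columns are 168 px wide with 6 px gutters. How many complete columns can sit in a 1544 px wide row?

8 columns: 8·168 + 7·6 = 1386 px ≤ 1544.
9 columns: 1560 px > 1544. So 8.

8 columns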